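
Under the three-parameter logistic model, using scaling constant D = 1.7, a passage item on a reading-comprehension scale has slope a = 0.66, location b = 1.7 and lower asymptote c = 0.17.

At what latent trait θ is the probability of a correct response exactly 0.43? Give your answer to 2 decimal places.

P(θ) = c + (1 − c) · 1 / (1 + exp(−D·a(θ − b)))
Remove guessing floor: (0.43 − 0.17)/(1 − 0.17) = 0.3133
logit = ln(0.3133/0.6867) = -0.7850
θ = b + logit/(1.7·a) = 1.7 + (-0.7850)/1.1220 = 1.0004

1.00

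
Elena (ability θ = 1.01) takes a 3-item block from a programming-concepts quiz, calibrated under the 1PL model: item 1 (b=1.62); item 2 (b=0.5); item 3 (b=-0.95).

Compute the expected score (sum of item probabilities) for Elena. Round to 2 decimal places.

P(θ) = 1 / (1 + exp(−(θ − b)))
P_1 = 1/(1+e^{0.6100}) = 0.3521
P_2 = 1/(1+e^{-0.5100}) = 0.6248
P_3 = 1/(1+e^{-1.9600}) = 0.8765
E[score] = 0.3521 + 0.6248 + 0.8765 = 1.8534

1.85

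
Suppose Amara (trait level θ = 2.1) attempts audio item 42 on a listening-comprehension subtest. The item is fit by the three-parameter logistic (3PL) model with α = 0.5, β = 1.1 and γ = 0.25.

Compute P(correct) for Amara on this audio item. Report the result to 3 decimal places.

0.717

P(θ) = γ + (1 − γ) · 1 / (1 + exp(−α(θ − β)))
Exponent: 0.5 × (2.1 − 1.1) = 0.5000
1/(1 + e^{-0.5000}) = 0.6225
P = 0.25 + 0.75 × 0.6225 = 0.7168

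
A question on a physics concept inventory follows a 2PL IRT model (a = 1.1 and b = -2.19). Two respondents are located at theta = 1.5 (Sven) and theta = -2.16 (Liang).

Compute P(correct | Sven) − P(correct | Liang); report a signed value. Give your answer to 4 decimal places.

0.4748

P(theta) = 1 / (1 + exp(−a(theta − b)))
P(Sven) = 0.9830  [exponent 4.0590]
P(Liang) = 0.5082  [exponent 0.0330]
Difference = 0.9830 − 0.5082 = 0.4748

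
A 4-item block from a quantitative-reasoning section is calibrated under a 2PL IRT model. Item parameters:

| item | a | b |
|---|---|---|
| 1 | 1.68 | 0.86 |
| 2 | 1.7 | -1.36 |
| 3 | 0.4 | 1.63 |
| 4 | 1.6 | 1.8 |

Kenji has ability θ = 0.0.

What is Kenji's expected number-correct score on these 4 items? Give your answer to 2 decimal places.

P(θ) = 1 / (1 + exp(−a(θ − b)))
P_1 = 1/(1+e^{1.4448}) = 0.1908
P_2 = 1/(1+e^{-2.3120}) = 0.9099
P_3 = 1/(1+e^{0.6520}) = 0.3425
P_4 = 1/(1+e^{2.8800}) = 0.0532
E[score] = 0.1908 + 0.9099 + 0.3425 + 0.0532 = 1.4964

1.50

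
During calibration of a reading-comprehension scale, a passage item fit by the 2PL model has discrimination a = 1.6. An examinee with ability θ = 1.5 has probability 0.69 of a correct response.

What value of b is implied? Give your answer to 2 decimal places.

P(θ) = 1 / (1 + exp(−a(θ − b)))
logit(0.69) = ln(0.69/0.31) = 0.8001
b = θ − logit/(a) = 1.5 − 0.8001/1.6000 = 0.9999

1.00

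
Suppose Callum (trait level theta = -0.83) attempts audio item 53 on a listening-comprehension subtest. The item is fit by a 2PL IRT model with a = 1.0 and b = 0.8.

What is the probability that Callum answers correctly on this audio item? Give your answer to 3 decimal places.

P(theta) = 1 / (1 + exp(−a(theta − b)))
Exponent: 1.0 × (-0.83 − 0.8) = -1.6300
1/(1 + e^{1.6300}) = 0.1638

0.164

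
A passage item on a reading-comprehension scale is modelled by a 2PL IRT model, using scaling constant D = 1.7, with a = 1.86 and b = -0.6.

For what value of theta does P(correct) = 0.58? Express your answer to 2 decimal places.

-0.50

P(theta) = 1 / (1 + exp(−D·a(theta − b)))
logit = ln(0.5800/0.4200) = 0.3228
theta = b + logit/(1.7·a) = -0.6 + 0.3228/3.1620 = -0.4979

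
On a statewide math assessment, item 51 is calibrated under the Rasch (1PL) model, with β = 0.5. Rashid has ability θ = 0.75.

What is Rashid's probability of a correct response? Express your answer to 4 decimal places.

0.5622

P(θ) = 1 / (1 + exp(−(θ − β)))
Exponent: (0.75 − 0.5) = 0.2500
1/(1 + e^{-0.2500}) = 0.5622
P = 0.5622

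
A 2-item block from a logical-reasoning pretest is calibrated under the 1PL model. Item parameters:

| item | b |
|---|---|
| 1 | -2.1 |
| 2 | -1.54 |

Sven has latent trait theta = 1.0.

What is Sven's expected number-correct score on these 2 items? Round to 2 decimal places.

P(theta) = 1 / (1 + exp(−(theta − b)))
P_1 = 1/(1+e^{-3.1000}) = 0.9569
P_2 = 1/(1+e^{-2.5400}) = 0.9269
E[score] = 0.9569 + 0.9269 = 1.8838

1.88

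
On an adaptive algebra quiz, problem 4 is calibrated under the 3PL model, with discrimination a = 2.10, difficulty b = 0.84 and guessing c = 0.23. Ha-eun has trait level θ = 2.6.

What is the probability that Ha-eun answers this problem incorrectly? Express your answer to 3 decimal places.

P(θ) = c + (1 − c) · 1 / (1 + exp(−a(θ − b)))
Exponent: 2.10 × (2.6 − 0.84) = 3.6960
1/(1 + e^{-3.6960}) = 0.9758
P = 0.23 + 0.77 × 0.9758 = 0.9813
P(incorrect) = 1 − 0.9813 = 0.0187

0.019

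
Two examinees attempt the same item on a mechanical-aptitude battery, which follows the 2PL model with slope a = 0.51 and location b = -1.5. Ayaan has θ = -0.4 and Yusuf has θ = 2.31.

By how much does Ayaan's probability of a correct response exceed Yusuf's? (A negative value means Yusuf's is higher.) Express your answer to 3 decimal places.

-0.238

P(θ) = 1 / (1 + exp(−a(θ − b)))
P(Ayaan) = 0.6367  [exponent 0.5610]
P(Yusuf) = 0.8747  [exponent 1.9431]
Difference = 0.6367 − 0.8747 = -0.2380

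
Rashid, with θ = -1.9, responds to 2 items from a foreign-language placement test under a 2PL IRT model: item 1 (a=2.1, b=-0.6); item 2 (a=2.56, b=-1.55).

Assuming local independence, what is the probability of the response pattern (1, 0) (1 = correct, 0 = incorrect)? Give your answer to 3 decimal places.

0.043

P(θ) = 1 / (1 + exp(−a(θ − b)))
P_1 = 1/(1+e^{2.7300}) = 0.0612
P_2 = 1/(1+e^{0.8960}) = 0.2899
L = P_1 × (1−P_2) = 0.0612 × 0.7101 = 0.04348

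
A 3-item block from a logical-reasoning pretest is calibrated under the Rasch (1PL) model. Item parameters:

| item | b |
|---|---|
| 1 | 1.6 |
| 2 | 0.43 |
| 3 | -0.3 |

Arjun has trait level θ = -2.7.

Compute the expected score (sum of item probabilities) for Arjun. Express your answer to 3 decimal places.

0.138

P(θ) = 1 / (1 + exp(−(θ − b)))
P_1 = 1/(1+e^{4.3000}) = 0.0134
P_2 = 1/(1+e^{3.1300}) = 0.0419
P_3 = 1/(1+e^{2.4000}) = 0.0832
E[score] = 0.0134 + 0.0419 + 0.0832 = 0.1384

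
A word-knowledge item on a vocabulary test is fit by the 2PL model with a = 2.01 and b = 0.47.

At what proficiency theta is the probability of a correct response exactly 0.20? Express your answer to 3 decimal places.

-0.220

P(theta) = 1 / (1 + exp(−a(theta − b)))
logit = ln(0.2000/0.8000) = -1.3863
theta = b + logit/(a) = 0.47 + (-1.3863)/2.0100 = -0.2197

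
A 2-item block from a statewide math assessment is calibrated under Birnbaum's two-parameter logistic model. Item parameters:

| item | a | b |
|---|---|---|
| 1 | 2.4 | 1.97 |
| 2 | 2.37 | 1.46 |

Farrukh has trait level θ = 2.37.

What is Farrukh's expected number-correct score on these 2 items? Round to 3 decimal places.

1.619

P(θ) = 1 / (1 + exp(−a(θ − b)))
P_1 = 1/(1+e^{-0.9600}) = 0.7231
P_2 = 1/(1+e^{-2.1567}) = 0.8963
E[score] = 0.7231 + 0.8963 = 1.6194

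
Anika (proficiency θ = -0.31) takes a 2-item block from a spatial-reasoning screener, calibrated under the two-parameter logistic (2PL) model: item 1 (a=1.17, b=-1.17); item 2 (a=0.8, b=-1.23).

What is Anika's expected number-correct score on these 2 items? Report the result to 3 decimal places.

1.408

P(θ) = 1 / (1 + exp(−a(θ − b)))
P_1 = 1/(1+e^{-1.0062}) = 0.7323
P_2 = 1/(1+e^{-0.7360}) = 0.6761
E[score] = 0.7323 + 0.6761 = 1.4084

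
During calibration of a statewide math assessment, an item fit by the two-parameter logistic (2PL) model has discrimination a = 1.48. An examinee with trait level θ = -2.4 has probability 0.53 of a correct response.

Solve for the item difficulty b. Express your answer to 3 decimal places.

-2.481

P(θ) = 1 / (1 + exp(−a(θ − b)))
logit(0.53) = ln(0.53/0.47) = 0.1201
b = θ − logit/(a) = -2.4 − 0.1201/1.4800 = -2.4812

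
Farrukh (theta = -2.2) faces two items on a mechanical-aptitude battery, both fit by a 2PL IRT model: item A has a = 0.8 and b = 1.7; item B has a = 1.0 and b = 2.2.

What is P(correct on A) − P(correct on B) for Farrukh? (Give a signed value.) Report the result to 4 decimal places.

P(theta) = 1 / (1 + exp(−a(theta − b)))
P_A = 0.0423
P_B = 0.0121
P_A − P_B = 0.0302

0.0302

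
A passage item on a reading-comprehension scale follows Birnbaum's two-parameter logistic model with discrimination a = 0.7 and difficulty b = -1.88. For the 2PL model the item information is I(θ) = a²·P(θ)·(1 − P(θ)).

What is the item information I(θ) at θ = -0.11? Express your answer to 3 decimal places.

0.085

P = 1/(1+e^{-1.2390}) = 0.7754
P(1−P) = 0.7754 × 0.2246 = 0.1742
I = a² × P(1−P) = 0.7² × 0.1742 = 0.08534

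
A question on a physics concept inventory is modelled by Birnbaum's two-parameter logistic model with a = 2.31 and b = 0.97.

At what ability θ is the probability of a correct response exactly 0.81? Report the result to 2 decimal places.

P(θ) = 1 / (1 + exp(−a(θ − b)))
logit = ln(0.8100/0.1900) = 1.4500
θ = b + logit/(a) = 0.97 + 1.4500/2.3100 = 1.5977

1.60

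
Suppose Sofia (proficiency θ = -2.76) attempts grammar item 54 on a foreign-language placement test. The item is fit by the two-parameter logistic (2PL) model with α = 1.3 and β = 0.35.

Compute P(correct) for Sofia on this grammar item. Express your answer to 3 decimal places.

P(θ) = 1 / (1 + exp(−α(θ − β)))
Exponent: 1.3 × (-2.76 − 0.35) = -4.0430
1/(1 + e^{4.0430}) = 0.0172

0.017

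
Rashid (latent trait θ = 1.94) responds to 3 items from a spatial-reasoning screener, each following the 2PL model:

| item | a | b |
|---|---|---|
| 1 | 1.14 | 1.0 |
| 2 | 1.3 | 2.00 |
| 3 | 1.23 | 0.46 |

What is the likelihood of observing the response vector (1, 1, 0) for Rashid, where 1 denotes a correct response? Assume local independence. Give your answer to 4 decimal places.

0.0499

P(θ) = 1 / (1 + exp(−a(θ − b)))
P_1 = 1/(1+e^{-1.0716}) = 0.7449
P_2 = 1/(1+e^{0.0780}) = 0.4805
P_3 = 1/(1+e^{-1.8204}) = 0.8606
L = P_1 × P_2 × (1−P_3) = 0.7449 × 0.4805 × 0.1394 = 0.04989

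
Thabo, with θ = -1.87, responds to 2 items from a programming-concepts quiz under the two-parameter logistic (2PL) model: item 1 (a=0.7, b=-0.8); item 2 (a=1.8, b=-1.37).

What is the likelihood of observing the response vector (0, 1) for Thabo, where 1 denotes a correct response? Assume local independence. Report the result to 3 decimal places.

0.196

P(θ) = 1 / (1 + exp(−a(θ − b)))
P_1 = 1/(1+e^{0.7490}) = 0.3210
P_2 = 1/(1+e^{0.9000}) = 0.2891
L = (1−P_1) × P_2 = 0.6790 × 0.2891 = 0.19625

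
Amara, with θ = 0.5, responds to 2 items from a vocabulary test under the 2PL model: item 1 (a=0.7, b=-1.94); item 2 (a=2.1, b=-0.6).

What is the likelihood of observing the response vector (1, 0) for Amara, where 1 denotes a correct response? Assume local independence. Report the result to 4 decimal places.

P(θ) = 1 / (1 + exp(−a(θ − b)))
P_1 = 1/(1+e^{-1.7080}) = 0.8466
P_2 = 1/(1+e^{-2.3100}) = 0.9097
L = P_1 × (1−P_2) = 0.8466 × 0.0903 = 0.07644

0.0764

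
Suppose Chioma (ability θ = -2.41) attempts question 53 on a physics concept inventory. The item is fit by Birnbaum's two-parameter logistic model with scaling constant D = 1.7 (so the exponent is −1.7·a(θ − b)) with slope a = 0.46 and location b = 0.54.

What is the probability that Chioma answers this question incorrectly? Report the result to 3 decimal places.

0.909

P(θ) = 1 / (1 + exp(−D·a(θ − b)))
Exponent: 1.7 × 0.46 × (-2.41 − 0.54) = -2.3069
1/(1 + e^{2.3069}) = 0.0906
P = 0.0906
P(incorrect) = 1 − 0.0906 = 0.9094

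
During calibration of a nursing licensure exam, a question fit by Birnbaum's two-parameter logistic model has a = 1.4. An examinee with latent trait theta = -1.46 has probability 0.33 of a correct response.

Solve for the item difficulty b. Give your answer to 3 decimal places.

-0.954

P(theta) = 1 / (1 + exp(−a(theta − b)))
logit(0.33) = ln(0.33/0.67) = -0.7082
b = theta − logit/(a) = -1.46 − (-0.7082)/1.4000 = -0.9542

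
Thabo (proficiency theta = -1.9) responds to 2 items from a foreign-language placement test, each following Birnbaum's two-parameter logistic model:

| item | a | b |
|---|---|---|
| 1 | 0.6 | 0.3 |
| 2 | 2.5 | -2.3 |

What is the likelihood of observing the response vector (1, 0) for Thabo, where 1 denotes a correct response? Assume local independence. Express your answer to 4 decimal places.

P(theta) = 1 / (1 + exp(−a(theta − b)))
P_1 = 1/(1+e^{1.3200}) = 0.2108
P_2 = 1/(1+e^{-1.0000}) = 0.7311
L = P_1 × (1−P_2) = 0.2108 × 0.2689 = 0.05670

0.0567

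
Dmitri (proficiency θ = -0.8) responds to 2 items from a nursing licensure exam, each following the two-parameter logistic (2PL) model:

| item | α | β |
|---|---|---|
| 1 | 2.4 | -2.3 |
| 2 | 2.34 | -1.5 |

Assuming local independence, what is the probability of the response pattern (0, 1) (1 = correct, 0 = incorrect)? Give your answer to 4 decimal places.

P(θ) = 1 / (1 + exp(−α(θ − β)))
P_1 = 1/(1+e^{-3.6000}) = 0.9734
P_2 = 1/(1+e^{-1.6380}) = 0.8373
L = (1−P_1) × P_2 = 0.0266 × 0.8373 = 0.02227

0.0223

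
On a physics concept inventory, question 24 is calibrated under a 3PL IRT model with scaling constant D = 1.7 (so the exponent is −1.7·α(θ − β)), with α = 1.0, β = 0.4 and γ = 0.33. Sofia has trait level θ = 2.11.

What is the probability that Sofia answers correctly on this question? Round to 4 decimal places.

P(θ) = γ + (1 − γ) · 1 / (1 + exp(−D·α(θ − β)))
Exponent: 1.7 × 1.0 × (2.11 − 0.4) = 2.9070
1/(1 + e^{-2.9070}) = 0.9482
P = 0.33 + 0.67 × 0.9482 = 0.9653

0.9653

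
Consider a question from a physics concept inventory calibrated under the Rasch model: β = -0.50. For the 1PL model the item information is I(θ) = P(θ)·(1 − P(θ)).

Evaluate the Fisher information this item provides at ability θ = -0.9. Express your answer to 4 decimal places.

P = 1/(1+e^{0.4000}) = 0.4013
P(1−P) = 0.4013 × 0.5987 = 0.2403
I = P(1−P) = 0.24026

0.2403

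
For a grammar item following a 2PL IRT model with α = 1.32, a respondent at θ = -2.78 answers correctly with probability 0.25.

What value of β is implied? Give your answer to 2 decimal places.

P(θ) = 1 / (1 + exp(−α(θ − β)))
logit(0.25) = ln(0.25/0.75) = -1.0986
β = θ − logit/(α) = -2.78 − (-1.0986)/1.3200 = -1.9477

-1.95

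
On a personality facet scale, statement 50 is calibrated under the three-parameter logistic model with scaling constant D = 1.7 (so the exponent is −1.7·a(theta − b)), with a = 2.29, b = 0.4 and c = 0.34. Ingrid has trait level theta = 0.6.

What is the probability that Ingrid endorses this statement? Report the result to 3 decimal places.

P(theta) = c + (1 − c) · 1 / (1 + exp(−D·a(theta − b)))
Exponent: 1.7 × 2.29 × (0.6 − 0.4) = 0.7786
1/(1 + e^{-0.7786}) = 0.6854
P = 0.34 + 0.66 × 0.6854 = 0.7923

0.792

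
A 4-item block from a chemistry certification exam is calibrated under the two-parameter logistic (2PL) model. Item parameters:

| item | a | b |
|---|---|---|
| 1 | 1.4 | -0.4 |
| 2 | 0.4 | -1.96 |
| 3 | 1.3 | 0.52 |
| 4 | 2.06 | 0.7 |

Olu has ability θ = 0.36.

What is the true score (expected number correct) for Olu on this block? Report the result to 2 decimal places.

P(θ) = 1 / (1 + exp(−a(θ − b)))
P_1 = 1/(1+e^{-1.0640}) = 0.7435
P_2 = 1/(1+e^{-0.9280}) = 0.7167
P_3 = 1/(1+e^{0.2080}) = 0.4482
P_4 = 1/(1+e^{0.7004}) = 0.3317
E[score] = 0.7435 + 0.7167 + 0.4482 + 0.3317 = 2.2400

2.24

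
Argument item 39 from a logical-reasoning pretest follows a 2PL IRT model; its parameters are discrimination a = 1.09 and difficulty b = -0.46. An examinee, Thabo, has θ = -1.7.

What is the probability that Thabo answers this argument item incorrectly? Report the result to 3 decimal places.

P(θ) = 1 / (1 + exp(−a(θ − b)))
Exponent: 1.09 × (-1.7 − (-0.46)) = -1.3516
1/(1 + e^{1.3516}) = 0.2056
P(incorrect) = 1 − 0.2056 = 0.7944

0.794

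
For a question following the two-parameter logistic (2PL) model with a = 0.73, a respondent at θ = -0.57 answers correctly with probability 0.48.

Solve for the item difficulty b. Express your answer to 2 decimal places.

-0.46

P(θ) = 1 / (1 + exp(−a(θ − b)))
logit(0.48) = ln(0.48/0.52) = -0.0800
b = θ − logit/(a) = -0.57 − (-0.0800)/0.7300 = -0.4604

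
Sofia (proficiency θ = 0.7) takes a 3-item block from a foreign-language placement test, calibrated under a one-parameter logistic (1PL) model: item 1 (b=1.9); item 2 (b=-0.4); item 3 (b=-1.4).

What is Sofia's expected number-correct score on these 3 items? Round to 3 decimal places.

1.873

P(θ) = 1 / (1 + exp(−(θ − b)))
P_1 = 1/(1+e^{1.2000}) = 0.2315
P_2 = 1/(1+e^{-1.1000}) = 0.7503
P_3 = 1/(1+e^{-2.1000}) = 0.8909
E[score] = 0.2315 + 0.7503 + 0.8909 = 1.8726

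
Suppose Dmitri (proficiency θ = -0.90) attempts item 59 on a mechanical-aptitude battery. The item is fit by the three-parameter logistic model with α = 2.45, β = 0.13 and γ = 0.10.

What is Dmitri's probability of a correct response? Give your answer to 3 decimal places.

0.167

P(θ) = γ + (1 − γ) · 1 / (1 + exp(−α(θ − β)))
Exponent: 2.45 × (-0.90 − 0.13) = -2.5235
1/(1 + e^{2.5235}) = 0.0742
P = 0.10 + 0.90 × 0.0742 = 0.1668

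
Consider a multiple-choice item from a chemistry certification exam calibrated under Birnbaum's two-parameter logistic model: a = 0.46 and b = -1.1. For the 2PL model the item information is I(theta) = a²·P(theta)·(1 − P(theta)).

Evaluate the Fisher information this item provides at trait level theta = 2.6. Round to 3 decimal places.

P = 1/(1+e^{-1.7020}) = 0.8458
P(1−P) = 0.8458 × 0.1542 = 0.1304
I = a² × P(1−P) = 0.46² × 0.1304 = 0.02760

0.028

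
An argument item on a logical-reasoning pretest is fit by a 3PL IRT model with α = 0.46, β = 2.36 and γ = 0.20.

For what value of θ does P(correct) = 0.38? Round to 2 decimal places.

-0.33

P(θ) = γ + (1 − γ) · 1 / (1 + exp(−α(θ − β)))
Remove guessing floor: (0.38 − 0.20)/(1 − 0.20) = 0.2250
logit = ln(0.2250/0.7750) = -1.2368
θ = β + logit/(α) = 2.36 + (-1.2368)/0.4600 = -0.3286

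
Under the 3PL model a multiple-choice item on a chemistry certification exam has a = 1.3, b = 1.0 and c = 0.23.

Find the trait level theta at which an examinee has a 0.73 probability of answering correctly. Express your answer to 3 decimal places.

P(theta) = c + (1 − c) · 1 / (1 + exp(−a(theta − b)))
Remove guessing floor: (0.73 − 0.23)/(1 − 0.23) = 0.6494
logit = ln(0.6494/0.3506) = 0.6162
theta = b + logit/(a) = 1.0 + 0.6162/1.3000 = 1.4740

1.474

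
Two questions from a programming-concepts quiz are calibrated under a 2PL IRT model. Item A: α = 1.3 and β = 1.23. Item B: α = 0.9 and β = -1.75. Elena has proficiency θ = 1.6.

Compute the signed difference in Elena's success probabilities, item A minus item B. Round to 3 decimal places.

-0.335

P(θ) = 1 / (1 + exp(−α(θ − β)))
P_A = 0.6180
P_B = 0.9532
P_A − P_B = -0.3353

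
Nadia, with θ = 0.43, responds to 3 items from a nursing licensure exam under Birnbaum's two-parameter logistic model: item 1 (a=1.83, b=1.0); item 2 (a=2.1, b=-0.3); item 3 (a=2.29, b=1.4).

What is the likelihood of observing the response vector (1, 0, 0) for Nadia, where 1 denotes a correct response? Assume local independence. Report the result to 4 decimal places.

P(θ) = 1 / (1 + exp(−a(θ − b)))
P_1 = 1/(1+e^{1.0431}) = 0.2606
P_2 = 1/(1+e^{-1.5330}) = 0.8224
P_3 = 1/(1+e^{2.2213}) = 0.0979
L = P_1 × (1−P_2) × (1−P_3) = 0.2606 × 0.1776 × 0.9021 = 0.04174

0.0417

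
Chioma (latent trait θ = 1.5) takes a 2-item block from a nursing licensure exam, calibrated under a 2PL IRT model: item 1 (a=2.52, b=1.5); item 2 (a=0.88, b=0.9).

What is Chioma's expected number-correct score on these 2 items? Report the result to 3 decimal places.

P(θ) = 1 / (1 + exp(−a(θ − b)))
P_1 = 1/(1+e^{0.0000}) = 0.5000
P_2 = 1/(1+e^{-0.5280}) = 0.6290
E[score] = 0.5000 + 0.6290 = 1.1290

1.129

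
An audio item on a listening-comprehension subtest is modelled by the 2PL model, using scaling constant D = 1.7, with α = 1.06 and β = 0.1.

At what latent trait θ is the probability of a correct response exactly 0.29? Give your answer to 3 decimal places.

P(θ) = 1 / (1 + exp(−D·α(θ − β)))
logit = ln(0.2900/0.7100) = -0.8954
θ = β + logit/(1.7·α) = 0.1 + (-0.8954)/1.8020 = -0.3969

-0.397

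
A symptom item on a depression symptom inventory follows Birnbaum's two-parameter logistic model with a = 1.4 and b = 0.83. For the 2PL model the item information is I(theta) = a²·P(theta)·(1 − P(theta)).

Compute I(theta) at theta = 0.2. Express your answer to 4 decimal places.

P = 1/(1+e^{0.8820}) = 0.2928
P(1−P) = 0.2928 × 0.7072 = 0.2071
I = a² × P(1−P) = 1.4² × 0.2071 = 0.40582

0.4058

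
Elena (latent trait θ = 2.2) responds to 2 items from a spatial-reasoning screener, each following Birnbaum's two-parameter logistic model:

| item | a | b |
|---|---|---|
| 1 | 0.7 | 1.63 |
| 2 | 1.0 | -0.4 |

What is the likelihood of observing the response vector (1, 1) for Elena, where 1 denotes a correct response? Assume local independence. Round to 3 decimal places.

P(θ) = 1 / (1 + exp(−a(θ − b)))
P_1 = 1/(1+e^{-0.3990}) = 0.5984
P_2 = 1/(1+e^{-2.6000}) = 0.9309
L = P_1 × P_2 = 0.5984 × 0.9309 = 0.55707

0.557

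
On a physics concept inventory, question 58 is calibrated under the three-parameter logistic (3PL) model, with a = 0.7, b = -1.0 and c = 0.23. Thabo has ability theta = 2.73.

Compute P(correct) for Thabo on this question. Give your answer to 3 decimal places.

0.947

P(theta) = c + (1 − c) · 1 / (1 + exp(−a(theta − b)))
Exponent: 0.7 × (2.73 − (-1.0)) = 2.6110
1/(1 + e^{-2.6110}) = 0.9316
P = 0.23 + 0.77 × 0.9316 = 0.9473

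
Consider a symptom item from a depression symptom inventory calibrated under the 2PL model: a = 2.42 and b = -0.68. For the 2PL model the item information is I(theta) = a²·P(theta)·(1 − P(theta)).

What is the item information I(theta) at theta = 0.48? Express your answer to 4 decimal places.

0.3145

P = 1/(1+e^{-2.8072}) = 0.9431
P(1−P) = 0.9431 × 0.0569 = 0.0537
I = a² × P(1−P) = 2.42² × 0.0537 = 0.31446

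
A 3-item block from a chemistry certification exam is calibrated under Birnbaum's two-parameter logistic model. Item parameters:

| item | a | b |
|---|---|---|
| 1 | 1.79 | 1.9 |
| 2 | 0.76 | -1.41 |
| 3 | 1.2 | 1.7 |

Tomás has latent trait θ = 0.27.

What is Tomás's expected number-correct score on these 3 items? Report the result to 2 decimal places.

0.99

P(θ) = 1 / (1 + exp(−a(θ − b)))
P_1 = 1/(1+e^{2.9177}) = 0.0513
P_2 = 1/(1+e^{-1.2768}) = 0.7819
P_3 = 1/(1+e^{1.7160}) = 0.1524
E[score] = 0.0513 + 0.7819 + 0.1524 = 0.9856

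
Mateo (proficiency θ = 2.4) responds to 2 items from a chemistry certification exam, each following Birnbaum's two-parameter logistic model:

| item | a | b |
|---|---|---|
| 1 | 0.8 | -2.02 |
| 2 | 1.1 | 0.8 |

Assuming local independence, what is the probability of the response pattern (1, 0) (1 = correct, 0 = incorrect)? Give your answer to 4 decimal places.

P(θ) = 1 / (1 + exp(−a(θ − b)))
P_1 = 1/(1+e^{-3.5360}) = 0.9717
P_2 = 1/(1+e^{-1.7600}) = 0.8532
L = P_1 × (1−P_2) = 0.9717 × 0.1468 = 0.14264

0.1426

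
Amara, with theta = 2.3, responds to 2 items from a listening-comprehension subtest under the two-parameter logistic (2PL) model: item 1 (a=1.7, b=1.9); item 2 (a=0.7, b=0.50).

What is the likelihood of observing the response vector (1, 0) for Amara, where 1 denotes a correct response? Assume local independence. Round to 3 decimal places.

P(theta) = 1 / (1 + exp(−a(theta − b)))
P_1 = 1/(1+e^{-0.6800}) = 0.6637
P_2 = 1/(1+e^{-1.2600}) = 0.7790
L = P_1 × (1−P_2) = 0.6637 × 0.2210 = 0.14667

0.147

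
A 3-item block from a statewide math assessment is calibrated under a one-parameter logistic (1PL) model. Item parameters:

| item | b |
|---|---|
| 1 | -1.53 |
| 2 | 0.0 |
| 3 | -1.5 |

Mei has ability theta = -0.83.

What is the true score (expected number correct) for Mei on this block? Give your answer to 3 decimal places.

P(theta) = 1 / (1 + exp(−(theta − b)))
P_1 = 1/(1+e^{-0.7000}) = 0.6682
P_2 = 1/(1+e^{0.8300}) = 0.3036
P_3 = 1/(1+e^{-0.6700}) = 0.6615
E[score] = 0.6682 + 0.3036 + 0.6615 = 1.6333

1.633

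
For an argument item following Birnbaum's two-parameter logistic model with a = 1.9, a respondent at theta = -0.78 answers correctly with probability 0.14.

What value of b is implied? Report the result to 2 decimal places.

0.18

P(theta) = 1 / (1 + exp(−a(theta − b)))
logit(0.14) = ln(0.14/0.86) = -1.8153
b = theta − logit/(a) = -0.78 − (-1.8153)/1.9000 = 0.1754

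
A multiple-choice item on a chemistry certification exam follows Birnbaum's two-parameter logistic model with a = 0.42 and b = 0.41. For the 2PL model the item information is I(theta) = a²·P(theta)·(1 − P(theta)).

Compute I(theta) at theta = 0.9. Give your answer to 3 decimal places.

P = 1/(1+e^{-0.2058}) = 0.5513
P(1−P) = 0.5513 × 0.4487 = 0.2474
I = a² × P(1−P) = 0.42² × 0.2474 = 0.04364

0.044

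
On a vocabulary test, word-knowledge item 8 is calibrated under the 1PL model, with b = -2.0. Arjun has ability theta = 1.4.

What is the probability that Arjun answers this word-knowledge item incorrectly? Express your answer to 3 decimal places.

0.032

P(theta) = 1 / (1 + exp(−(theta − b)))
Exponent: (1.4 − (-2.0)) = 3.4000
1/(1 + e^{-3.4000}) = 0.9677
P = 0.9677
P(incorrect) = 1 − 0.9677 = 0.0323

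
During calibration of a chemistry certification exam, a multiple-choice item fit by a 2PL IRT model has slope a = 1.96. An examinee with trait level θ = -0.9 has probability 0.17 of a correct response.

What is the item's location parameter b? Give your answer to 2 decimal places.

-0.09

P(θ) = 1 / (1 + exp(−a(θ − b)))
logit(0.17) = ln(0.17/0.83) = -1.5856
b = θ − logit/(a) = -0.9 − (-1.5856)/1.9600 = -0.0910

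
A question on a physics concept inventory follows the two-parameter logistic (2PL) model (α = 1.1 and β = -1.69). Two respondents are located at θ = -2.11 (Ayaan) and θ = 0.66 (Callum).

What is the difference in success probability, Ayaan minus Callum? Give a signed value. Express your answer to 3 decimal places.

-0.543

P(θ) = 1 / (1 + exp(−α(θ − β)))
P(Ayaan) = 0.3865  [exponent -0.4620]
P(Callum) = 0.9299  [exponent 2.5850]
Difference = 0.3865 − 0.9299 = -0.5434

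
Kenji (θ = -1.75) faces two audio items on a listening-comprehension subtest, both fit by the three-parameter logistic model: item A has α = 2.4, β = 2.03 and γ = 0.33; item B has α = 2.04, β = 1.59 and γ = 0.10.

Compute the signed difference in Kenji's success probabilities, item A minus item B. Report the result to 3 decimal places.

0.229

P(θ) = γ + (1 − γ) · 1 / (1 + exp(−α(θ − β)))
P_A = 0.3301
P_B = 0.1010
P_A − P_B = 0.2291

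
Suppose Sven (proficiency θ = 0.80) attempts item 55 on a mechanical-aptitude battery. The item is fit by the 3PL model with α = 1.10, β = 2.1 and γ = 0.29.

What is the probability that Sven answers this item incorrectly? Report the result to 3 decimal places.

P(θ) = γ + (1 − γ) · 1 / (1 + exp(−α(θ − β)))
Exponent: 1.10 × (0.80 − 2.1) = -1.4300
1/(1 + e^{1.4300}) = 0.1931
P = 0.29 + 0.71 × 0.1931 = 0.4271
P(incorrect) = 1 − 0.4271 = 0.5729

0.573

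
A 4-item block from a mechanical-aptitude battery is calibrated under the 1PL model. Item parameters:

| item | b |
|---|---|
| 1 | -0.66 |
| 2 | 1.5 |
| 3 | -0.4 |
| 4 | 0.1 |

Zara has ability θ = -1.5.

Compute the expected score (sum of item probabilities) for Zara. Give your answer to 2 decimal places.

0.77

P(θ) = 1 / (1 + exp(−(θ − b)))
P_1 = 1/(1+e^{0.8400}) = 0.3015
P_2 = 1/(1+e^{3.0000}) = 0.0474
P_3 = 1/(1+e^{1.1000}) = 0.2497
P_4 = 1/(1+e^{1.6000}) = 0.1680
E[score] = 0.3015 + 0.0474 + 0.2497 + 0.1680 = 0.7667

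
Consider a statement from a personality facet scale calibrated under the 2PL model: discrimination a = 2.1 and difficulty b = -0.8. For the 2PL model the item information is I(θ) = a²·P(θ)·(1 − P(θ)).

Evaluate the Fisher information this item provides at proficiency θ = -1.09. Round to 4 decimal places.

P = 1/(1+e^{0.6090}) = 0.3523
P(1−P) = 0.3523 × 0.6477 = 0.2282
I = a² × P(1−P) = 2.1² × 0.2282 = 1.00628

1.0063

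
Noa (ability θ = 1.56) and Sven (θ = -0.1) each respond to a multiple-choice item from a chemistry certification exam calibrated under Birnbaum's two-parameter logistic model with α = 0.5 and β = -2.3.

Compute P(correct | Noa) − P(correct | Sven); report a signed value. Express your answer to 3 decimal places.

0.123

P(θ) = 1 / (1 + exp(−α(θ − β)))
P(Noa) = 0.8732  [exponent 1.9300]
P(Sven) = 0.7503  [exponent 1.1000]
Difference = 0.8732 − 0.7503 = 0.1230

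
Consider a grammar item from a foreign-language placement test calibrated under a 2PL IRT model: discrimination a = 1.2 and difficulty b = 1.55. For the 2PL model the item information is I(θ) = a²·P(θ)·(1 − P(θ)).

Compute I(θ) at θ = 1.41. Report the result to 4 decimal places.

0.3575

P = 1/(1+e^{0.1680}) = 0.4581
P(1−P) = 0.4581 × 0.5419 = 0.2482
I = a² × P(1−P) = 1.2² × 0.2482 = 0.35747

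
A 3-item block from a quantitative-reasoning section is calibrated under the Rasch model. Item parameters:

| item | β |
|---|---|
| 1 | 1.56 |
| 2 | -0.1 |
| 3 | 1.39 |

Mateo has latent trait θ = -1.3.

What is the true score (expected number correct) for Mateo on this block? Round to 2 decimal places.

0.35

P(θ) = 1 / (1 + exp(−(θ − β)))
P_1 = 1/(1+e^{2.8600}) = 0.0542
P_2 = 1/(1+e^{1.2000}) = 0.2315
P_3 = 1/(1+e^{2.6900}) = 0.0636
E[score] = 0.0542 + 0.2315 + 0.0636 = 0.3492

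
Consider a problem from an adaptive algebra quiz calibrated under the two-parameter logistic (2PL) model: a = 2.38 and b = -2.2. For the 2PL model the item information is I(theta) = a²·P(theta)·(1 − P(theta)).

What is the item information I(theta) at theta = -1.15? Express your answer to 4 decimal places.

0.3974

P = 1/(1+e^{-2.4990}) = 0.9241
P(1−P) = 0.9241 × 0.0759 = 0.0702
I = a² × P(1−P) = 2.38² × 0.0702 = 0.39743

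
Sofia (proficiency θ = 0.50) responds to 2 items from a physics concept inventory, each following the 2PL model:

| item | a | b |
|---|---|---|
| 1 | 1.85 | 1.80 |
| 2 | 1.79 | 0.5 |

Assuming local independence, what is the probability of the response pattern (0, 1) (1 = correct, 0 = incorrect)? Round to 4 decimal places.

0.4586

P(θ) = 1 / (1 + exp(−a(θ − b)))
P_1 = 1/(1+e^{2.4050}) = 0.0828
P_2 = 1/(1+e^{0.0000}) = 0.5000
L = (1−P_1) × P_2 = 0.9172 × 0.5000 = 0.45860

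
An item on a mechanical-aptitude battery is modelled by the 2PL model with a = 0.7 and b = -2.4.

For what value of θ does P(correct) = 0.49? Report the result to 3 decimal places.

P(θ) = 1 / (1 + exp(−a(θ − b)))
logit = ln(0.4900/0.5100) = -0.0400
θ = b + logit/(a) = -2.4 + (-0.0400)/0.7000 = -2.4572

-2.457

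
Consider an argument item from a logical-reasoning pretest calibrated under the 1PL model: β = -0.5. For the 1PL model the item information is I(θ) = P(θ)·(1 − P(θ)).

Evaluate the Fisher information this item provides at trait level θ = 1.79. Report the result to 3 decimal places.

P = 1/(1+e^{-2.2900}) = 0.9080
P(1−P) = 0.9080 × 0.0920 = 0.0835
I = P(1−P) = 0.08350

0.083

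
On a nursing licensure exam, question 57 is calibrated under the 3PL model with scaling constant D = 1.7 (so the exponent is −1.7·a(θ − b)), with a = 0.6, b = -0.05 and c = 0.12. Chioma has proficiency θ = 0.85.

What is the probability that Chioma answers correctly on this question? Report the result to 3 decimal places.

P(θ) = c + (1 − c) · 1 / (1 + exp(−D·a(θ − b)))
Exponent: 1.7 × 0.6 × (0.85 − (-0.05)) = 0.9180
1/(1 + e^{-0.9180}) = 0.7146
P = 0.12 + 0.88 × 0.7146 = 0.7489

0.749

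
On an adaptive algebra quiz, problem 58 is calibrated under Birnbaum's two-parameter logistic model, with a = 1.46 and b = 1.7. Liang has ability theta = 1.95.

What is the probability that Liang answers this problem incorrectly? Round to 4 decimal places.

P(theta) = 1 / (1 + exp(−a(theta − b)))
Exponent: 1.46 × (1.95 − 1.7) = 0.3650
1/(1 + e^{-0.3650}) = 0.5903
P(incorrect) = 1 − 0.5903 = 0.4097

0.4097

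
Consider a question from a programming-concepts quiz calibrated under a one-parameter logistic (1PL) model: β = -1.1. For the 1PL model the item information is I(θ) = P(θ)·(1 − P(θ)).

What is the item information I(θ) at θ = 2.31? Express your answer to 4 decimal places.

0.0310

P = 1/(1+e^{-3.4100}) = 0.9680
P(1−P) = 0.9680 × 0.0320 = 0.0310
I = P(1−P) = 0.03096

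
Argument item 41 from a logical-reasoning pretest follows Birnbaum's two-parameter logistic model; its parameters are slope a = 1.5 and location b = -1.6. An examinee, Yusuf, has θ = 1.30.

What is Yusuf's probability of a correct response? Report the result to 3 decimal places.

0.987

P(θ) = 1 / (1 + exp(−a(θ − b)))
Exponent: 1.5 × (1.30 − (-1.6)) = 4.3500
1/(1 + e^{-4.3500}) = 0.9873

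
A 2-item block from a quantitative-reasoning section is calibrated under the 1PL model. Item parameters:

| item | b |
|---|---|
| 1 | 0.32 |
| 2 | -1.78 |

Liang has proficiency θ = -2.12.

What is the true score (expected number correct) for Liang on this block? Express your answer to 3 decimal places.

0.496

P(θ) = 1 / (1 + exp(−(θ − b)))
P_1 = 1/(1+e^{2.4400}) = 0.0802
P_2 = 1/(1+e^{0.3400}) = 0.4158
E[score] = 0.0802 + 0.4158 = 0.4960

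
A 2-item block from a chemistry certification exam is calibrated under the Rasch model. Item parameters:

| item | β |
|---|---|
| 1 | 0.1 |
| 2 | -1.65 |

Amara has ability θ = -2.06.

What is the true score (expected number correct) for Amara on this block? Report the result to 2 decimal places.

0.50

P(θ) = 1 / (1 + exp(−(θ − β)))
P_1 = 1/(1+e^{2.1600}) = 0.1034
P_2 = 1/(1+e^{0.4100}) = 0.3989
E[score] = 0.1034 + 0.3989 = 0.5023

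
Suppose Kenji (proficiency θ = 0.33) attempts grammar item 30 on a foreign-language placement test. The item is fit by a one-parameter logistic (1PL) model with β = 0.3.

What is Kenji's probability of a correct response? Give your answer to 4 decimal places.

0.5075

P(θ) = 1 / (1 + exp(−(θ − β)))
Exponent: (0.33 − 0.3) = 0.0300
1/(1 + e^{-0.0300}) = 0.5075
P = 0.5075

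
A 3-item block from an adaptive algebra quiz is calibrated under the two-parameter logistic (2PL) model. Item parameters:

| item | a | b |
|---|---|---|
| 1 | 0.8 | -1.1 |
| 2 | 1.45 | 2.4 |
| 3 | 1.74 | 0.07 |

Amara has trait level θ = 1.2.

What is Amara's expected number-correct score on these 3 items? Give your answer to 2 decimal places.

1.89

P(θ) = 1 / (1 + exp(−a(θ − b)))
P_1 = 1/(1+e^{-1.8400}) = 0.8629
P_2 = 1/(1+e^{1.7400}) = 0.1493
P_3 = 1/(1+e^{-1.9662}) = 0.8772
E[score] = 0.8629 + 0.1493 + 0.8772 = 1.8895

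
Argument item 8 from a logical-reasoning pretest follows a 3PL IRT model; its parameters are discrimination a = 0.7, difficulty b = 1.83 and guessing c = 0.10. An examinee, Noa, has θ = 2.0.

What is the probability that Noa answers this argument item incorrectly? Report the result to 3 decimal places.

P(θ) = c + (1 − c) · 1 / (1 + exp(−a(θ − b)))
Exponent: 0.7 × (2.0 − 1.83) = 0.1190
1/(1 + e^{-0.1190}) = 0.5297
P = 0.10 + 0.90 × 0.5297 = 0.5767
P(incorrect) = 1 − 0.5767 = 0.4233

0.423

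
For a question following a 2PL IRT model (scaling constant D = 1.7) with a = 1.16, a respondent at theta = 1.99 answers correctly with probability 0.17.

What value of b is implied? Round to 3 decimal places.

2.794

P(theta) = 1 / (1 + exp(−D·a(theta − b)))
logit(0.17) = ln(0.17/0.83) = -1.5856
b = theta − logit/(1.7·a) = 1.99 − (-1.5856)/1.9720 = 2.7941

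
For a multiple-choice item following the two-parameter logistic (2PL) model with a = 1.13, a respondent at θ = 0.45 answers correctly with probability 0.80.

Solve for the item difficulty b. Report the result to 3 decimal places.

P(θ) = 1 / (1 + exp(−a(θ − b)))
logit(0.80) = ln(0.80/0.20) = 1.3863
b = θ − logit/(a) = 0.45 − 1.3863/1.1300 = -0.7768

-0.777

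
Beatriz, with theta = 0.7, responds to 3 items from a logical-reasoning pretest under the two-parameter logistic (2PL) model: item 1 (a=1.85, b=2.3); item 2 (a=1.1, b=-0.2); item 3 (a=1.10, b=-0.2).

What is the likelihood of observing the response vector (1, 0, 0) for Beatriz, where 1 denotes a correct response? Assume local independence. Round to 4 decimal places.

P(theta) = 1 / (1 + exp(−a(theta − b)))
P_1 = 1/(1+e^{2.9600}) = 0.0493
P_2 = 1/(1+e^{-0.9900}) = 0.7291
P_3 = 1/(1+e^{-0.9900}) = 0.7291
L = P_1 × (1−P_2) × (1−P_3) = 0.0493 × 0.2709 × 0.2709 = 0.00362

0.0036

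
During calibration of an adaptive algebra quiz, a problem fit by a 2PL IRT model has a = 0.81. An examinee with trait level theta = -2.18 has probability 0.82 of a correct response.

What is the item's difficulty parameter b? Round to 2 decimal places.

P(theta) = 1 / (1 + exp(−a(theta − b)))
logit(0.82) = ln(0.82/0.18) = 1.5163
b = theta − logit/(a) = -2.18 − 1.5163/0.8100 = -4.0520

-4.05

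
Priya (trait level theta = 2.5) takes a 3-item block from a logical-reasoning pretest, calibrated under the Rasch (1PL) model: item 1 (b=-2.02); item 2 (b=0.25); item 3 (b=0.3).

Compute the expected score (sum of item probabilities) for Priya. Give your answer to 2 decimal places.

2.79

P(theta) = 1 / (1 + exp(−(theta − b)))
P_1 = 1/(1+e^{-4.5200}) = 0.9892
P_2 = 1/(1+e^{-2.2500}) = 0.9047
P_3 = 1/(1+e^{-2.2000}) = 0.9002
E[score] = 0.9892 + 0.9047 + 0.9002 = 2.7941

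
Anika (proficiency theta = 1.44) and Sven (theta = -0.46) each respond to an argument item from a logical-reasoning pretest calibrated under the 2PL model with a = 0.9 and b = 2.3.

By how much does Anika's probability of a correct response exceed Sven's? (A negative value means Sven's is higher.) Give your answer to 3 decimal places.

0.239

P(theta) = 1 / (1 + exp(−a(theta − b)))
P(Anika) = 0.3156  [exponent -0.7740]
P(Sven) = 0.0770  [exponent -2.4840]
Difference = 0.3156 − 0.0770 = 0.2386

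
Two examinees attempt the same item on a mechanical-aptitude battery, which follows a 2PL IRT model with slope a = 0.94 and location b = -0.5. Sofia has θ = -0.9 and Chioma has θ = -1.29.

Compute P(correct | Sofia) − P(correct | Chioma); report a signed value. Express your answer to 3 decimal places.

0.085

P(θ) = 1 / (1 + exp(−a(θ − b)))
P(Sofia) = 0.4071  [exponent -0.3760]
P(Chioma) = 0.3224  [exponent -0.7426]
Difference = 0.4071 − 0.3224 = 0.0847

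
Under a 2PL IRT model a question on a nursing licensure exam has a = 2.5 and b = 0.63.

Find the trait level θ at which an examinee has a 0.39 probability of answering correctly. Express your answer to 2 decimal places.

P(θ) = 1 / (1 + exp(−a(θ − b)))
logit = ln(0.3900/0.6100) = -0.4473
θ = b + logit/(a) = 0.63 + (-0.4473)/2.5000 = 0.4511

0.45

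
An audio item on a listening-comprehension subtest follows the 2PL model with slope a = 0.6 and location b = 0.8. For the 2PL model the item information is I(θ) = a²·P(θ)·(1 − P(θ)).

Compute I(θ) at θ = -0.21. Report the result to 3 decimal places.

P = 1/(1+e^{0.6060}) = 0.3530
P(1−P) = 0.3530 × 0.6470 = 0.2284
I = a² × P(1−P) = 0.6² × 0.2284 = 0.08222

0.082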